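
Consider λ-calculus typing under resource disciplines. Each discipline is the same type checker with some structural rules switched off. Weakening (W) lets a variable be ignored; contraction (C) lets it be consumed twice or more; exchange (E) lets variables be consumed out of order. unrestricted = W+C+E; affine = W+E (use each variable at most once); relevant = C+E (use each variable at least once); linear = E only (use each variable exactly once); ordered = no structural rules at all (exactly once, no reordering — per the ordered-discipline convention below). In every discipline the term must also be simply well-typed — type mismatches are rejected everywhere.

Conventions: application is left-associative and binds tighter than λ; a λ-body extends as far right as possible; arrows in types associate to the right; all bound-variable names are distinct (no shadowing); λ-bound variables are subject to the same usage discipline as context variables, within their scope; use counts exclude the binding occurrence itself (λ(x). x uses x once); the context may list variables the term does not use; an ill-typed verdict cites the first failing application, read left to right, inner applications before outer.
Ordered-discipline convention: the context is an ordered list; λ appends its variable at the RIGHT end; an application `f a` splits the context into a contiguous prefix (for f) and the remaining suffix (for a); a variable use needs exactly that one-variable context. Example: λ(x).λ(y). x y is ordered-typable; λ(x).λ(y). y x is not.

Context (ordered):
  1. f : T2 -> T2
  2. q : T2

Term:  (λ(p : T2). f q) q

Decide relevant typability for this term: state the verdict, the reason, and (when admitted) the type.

no — p never used (weakening)
counts: f: 1×; q: 2×; p (λ-bound): 0×
left-to-right use order: f, q, q
typing: the term checks, with type T2
all disciplines: ordered ✗ · linear ✗ · affine ✗ · relevant ✗ · unrestricted ✓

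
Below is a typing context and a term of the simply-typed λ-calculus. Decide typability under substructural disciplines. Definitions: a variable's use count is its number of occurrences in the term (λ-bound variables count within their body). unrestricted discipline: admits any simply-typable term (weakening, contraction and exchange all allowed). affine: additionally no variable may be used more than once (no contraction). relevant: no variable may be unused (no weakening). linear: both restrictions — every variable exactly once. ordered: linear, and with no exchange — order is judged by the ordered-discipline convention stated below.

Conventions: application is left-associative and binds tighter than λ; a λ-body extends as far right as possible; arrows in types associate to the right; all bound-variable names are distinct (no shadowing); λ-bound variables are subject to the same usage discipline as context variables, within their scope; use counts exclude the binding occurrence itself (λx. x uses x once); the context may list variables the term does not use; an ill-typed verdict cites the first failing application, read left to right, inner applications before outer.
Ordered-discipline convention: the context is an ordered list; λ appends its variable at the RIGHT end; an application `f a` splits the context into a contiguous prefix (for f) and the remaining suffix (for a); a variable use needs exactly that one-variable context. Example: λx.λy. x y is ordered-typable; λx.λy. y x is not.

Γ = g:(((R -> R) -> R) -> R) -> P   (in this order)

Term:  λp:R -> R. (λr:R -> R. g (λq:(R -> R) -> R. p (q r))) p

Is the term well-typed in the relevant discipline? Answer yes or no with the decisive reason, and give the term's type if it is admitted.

yes — none of g, p, r, q goes unused; term : (R -> R) -> P
use counts: g ×1; p [bound] ×2; r [bound] ×1; q [bound] ×1
use order (left to right): g, p, q, r, p
typing: well-typed at (R -> R) -> P
across the five disciplines: ordered ✗ · linear ✗ · affine ✗ · relevant ✓ · unrestricted ✓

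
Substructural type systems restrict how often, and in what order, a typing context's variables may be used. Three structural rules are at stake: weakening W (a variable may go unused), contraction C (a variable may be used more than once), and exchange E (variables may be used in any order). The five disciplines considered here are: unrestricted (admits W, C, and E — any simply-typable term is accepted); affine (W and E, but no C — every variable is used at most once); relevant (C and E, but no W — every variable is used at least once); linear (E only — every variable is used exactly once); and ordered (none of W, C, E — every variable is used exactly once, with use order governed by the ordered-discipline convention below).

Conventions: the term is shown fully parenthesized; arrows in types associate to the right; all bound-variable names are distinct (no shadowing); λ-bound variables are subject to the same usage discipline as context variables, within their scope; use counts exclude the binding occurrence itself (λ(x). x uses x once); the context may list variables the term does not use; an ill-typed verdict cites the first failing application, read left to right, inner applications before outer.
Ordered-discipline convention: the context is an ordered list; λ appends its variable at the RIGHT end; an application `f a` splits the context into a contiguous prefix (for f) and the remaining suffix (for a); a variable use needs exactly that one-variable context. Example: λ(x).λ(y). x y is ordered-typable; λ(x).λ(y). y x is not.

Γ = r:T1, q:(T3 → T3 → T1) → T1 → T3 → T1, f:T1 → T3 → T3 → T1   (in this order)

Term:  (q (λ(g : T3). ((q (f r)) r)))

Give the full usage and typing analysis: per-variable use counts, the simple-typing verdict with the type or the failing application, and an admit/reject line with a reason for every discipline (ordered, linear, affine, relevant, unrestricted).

use counts: r: 2×; q: 2×; f: 1×; g (bound): 0×
order of uses: q, q, f, r, r
typing: well-typed at T1 → T3 → T1
ordered: ✗ — needs contraction — r ×2, q ×2; unused: g — weakening required
linear: ✗ — needs contraction — r ×2, q ×2; unused: g — weakening required
affine: ✗ — needs contraction — r ×2, q ×2
relevant: ✗ — unused: g — weakening required
unrestricted: ✓ — type-checks (T1 → T3 → T1) and nothing is barred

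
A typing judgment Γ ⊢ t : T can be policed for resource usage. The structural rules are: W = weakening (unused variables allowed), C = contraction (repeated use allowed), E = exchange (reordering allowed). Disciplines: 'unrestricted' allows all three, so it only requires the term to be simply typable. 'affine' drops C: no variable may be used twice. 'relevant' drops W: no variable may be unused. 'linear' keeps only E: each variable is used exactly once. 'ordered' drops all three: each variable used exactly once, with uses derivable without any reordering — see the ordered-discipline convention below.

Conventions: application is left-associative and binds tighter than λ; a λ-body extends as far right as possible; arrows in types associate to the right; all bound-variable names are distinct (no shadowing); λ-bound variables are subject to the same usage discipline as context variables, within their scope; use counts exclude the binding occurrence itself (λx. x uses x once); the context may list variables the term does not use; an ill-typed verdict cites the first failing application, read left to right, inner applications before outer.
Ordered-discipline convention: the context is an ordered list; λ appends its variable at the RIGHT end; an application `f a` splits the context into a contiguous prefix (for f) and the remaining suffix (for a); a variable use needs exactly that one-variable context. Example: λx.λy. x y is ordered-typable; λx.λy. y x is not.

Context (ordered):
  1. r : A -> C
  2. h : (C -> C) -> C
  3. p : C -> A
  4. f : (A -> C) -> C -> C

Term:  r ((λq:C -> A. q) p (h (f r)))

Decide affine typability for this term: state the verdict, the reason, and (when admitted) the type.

no — uses contraction: r ×2
variable uses: r=2, h=1, p=1, f=1, q (λ-bound)=1
uses in reading order: r, q, p, h, f, r
typing: well-typed at C
all disciplines: ordered ✗, linear ✗, affine ✗, relevant ✓, unrestricted ✓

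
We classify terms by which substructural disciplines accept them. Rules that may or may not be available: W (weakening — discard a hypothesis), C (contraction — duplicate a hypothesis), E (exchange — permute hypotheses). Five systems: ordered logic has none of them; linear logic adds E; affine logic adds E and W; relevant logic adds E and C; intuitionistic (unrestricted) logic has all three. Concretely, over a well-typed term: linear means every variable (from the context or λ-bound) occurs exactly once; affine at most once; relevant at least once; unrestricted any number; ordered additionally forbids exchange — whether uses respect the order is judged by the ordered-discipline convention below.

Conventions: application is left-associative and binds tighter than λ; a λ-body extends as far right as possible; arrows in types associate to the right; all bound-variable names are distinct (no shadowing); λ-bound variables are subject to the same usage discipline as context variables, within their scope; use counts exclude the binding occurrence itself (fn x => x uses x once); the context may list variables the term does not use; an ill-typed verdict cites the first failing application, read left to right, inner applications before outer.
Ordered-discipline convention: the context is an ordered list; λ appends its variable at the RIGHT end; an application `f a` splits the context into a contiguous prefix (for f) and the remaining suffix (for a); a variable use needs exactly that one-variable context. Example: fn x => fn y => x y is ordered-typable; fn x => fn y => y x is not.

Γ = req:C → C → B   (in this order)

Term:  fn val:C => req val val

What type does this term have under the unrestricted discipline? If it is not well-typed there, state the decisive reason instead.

term : C → B
use counts: req=1, val (bound)=2
uses in reading order: req, val, val
typing: well-typed — term : C → B
across the five disciplines: ordered ✗, linear ✗, affine ✗, relevant ✓, unrestricted ✓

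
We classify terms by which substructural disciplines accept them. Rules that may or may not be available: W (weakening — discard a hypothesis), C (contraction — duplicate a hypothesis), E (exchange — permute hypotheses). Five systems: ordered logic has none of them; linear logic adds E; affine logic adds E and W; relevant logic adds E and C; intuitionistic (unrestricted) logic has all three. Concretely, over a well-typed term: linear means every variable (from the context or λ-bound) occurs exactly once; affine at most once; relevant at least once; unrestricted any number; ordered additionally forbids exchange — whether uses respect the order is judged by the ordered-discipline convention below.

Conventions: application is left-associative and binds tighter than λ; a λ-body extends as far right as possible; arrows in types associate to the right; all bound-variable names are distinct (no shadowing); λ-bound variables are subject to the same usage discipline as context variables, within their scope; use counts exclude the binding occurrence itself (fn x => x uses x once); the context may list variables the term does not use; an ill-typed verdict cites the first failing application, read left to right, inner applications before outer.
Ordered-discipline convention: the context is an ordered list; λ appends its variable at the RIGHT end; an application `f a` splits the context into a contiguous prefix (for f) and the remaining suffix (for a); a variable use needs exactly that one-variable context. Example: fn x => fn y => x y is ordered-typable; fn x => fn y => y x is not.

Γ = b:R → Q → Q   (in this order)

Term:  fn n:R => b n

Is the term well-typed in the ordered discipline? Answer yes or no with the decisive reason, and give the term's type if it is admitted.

yes — single-use (b, n), ordered derivation ok; term : R → Q → Q
counts: b: 1×, n (bound): 1×
use order (left to right): b, n
typing: ✓ — R → Q → Q
across the five disciplines: ordered ✓; linear ✓; affine ✓; relevant ✓; unrestricted ✓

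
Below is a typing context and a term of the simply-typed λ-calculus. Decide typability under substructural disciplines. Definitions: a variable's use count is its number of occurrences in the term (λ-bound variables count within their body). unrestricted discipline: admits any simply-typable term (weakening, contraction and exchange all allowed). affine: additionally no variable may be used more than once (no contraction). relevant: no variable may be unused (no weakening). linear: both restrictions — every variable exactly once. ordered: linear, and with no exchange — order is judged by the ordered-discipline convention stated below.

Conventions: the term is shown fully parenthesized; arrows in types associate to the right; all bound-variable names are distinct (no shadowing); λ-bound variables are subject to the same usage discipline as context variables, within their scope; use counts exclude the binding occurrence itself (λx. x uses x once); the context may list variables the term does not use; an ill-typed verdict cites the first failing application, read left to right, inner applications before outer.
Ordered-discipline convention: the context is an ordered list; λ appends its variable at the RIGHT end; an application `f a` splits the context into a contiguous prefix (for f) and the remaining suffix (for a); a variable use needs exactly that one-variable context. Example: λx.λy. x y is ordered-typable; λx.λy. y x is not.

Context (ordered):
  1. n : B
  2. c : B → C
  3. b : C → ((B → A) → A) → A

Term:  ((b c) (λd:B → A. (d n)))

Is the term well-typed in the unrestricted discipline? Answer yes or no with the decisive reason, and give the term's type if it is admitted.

no — a type mismatch blocks all five
usage: n: 1×; c: 1×; b: 1×; d (λ-bound): 1×
left-to-right use order: b, c, d, n
typing: ill-typed: an argument B → C mismatches the expected C
per-discipline verdicts: ordered ✗; linear ✗; affine ✗; relevant ✗; unrestricted ✗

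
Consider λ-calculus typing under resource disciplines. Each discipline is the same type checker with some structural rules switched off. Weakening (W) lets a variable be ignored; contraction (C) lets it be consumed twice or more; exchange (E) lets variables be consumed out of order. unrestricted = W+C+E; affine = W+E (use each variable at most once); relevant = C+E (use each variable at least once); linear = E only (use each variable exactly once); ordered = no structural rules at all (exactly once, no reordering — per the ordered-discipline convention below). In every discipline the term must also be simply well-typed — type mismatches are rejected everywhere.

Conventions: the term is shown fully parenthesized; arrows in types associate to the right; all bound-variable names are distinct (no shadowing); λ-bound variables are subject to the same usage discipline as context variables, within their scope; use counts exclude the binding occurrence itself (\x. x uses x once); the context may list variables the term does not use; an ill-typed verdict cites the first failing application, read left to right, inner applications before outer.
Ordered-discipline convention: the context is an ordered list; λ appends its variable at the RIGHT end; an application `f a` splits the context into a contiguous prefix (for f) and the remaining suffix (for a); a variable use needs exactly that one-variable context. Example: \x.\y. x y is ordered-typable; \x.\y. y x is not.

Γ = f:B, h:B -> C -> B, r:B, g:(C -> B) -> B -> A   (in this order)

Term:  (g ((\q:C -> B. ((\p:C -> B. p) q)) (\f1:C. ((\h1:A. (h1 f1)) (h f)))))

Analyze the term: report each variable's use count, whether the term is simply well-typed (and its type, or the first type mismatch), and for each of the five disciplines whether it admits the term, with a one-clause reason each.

usage: f: 1×; h: 1×; r: 0×; g: 1×; q [bound]: 1×; p [bound]: 1×; f1 [bound]: 1×; h1 [bound]: 1×
order of uses: g, p, q, h1, f1, h, f
typing: ill-typed: can't apply a value of type A
ordered ✗ (the type mismatch rejects it)
linear ✗ (not simply typable)
affine ✗ (fails simple typing)
relevant ✗ (a type mismatch blocks all five)
unrestricted ✗ (the type mismatch rejects it)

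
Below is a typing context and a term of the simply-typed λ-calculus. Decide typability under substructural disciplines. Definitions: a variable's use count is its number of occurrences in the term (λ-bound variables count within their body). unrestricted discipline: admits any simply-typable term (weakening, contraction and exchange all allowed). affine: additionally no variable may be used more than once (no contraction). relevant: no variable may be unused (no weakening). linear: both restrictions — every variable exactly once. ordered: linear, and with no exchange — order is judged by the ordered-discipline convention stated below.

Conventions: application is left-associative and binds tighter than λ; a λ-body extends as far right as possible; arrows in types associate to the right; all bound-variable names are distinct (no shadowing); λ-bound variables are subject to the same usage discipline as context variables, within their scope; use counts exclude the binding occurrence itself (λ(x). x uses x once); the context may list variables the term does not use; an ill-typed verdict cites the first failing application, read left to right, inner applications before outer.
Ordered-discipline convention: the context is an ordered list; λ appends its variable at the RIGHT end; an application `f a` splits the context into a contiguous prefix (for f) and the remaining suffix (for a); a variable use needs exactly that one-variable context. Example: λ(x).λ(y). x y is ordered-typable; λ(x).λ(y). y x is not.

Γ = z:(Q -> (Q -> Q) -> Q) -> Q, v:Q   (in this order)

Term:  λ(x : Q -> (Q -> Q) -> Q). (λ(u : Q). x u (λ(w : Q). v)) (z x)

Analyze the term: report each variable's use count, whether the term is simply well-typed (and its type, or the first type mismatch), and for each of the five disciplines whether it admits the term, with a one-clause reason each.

use counts: z: 1×, v: 1×, x (bound): 2×, u (bound): 1×, w (bound): 0×
use order (left to right): x, u, v, z, x
typing: the term checks, with type (Q -> (Q -> Q) -> Q) -> Q
ordered: ✗ — uses contraction: x ×2; w never used (weakening)
linear: ✗ — uses contraction: x ×2; w never used (weakening)
affine: ✗ — uses contraction: x ×2
relevant: ✗ — w never used (weakening)
unrestricted: ✓ — simply typable at (Q -> (Q -> Q) -> Q) -> Q; W, C, E all held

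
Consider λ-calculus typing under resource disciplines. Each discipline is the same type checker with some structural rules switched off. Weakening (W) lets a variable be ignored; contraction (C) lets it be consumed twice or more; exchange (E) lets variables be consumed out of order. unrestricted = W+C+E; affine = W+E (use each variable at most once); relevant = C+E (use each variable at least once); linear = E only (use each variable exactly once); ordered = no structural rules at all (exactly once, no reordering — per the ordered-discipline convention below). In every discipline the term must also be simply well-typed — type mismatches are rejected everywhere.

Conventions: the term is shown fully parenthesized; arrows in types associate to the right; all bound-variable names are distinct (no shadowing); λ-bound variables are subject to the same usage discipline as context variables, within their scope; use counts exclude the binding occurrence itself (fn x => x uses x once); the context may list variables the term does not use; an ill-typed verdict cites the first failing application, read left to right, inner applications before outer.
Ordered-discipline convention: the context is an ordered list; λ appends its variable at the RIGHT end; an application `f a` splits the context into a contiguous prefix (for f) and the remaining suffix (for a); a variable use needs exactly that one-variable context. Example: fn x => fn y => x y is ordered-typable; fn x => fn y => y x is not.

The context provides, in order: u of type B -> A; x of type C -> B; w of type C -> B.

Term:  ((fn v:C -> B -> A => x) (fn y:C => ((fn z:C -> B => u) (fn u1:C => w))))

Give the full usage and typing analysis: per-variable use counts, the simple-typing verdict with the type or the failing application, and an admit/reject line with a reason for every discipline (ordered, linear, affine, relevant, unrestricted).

usage: u: 1×; x: 1×; w: 1×; v (λ-bound): 0×; y (λ-bound): 0×; z (λ-bound): 0×; u1 (λ-bound): 0×
order of uses: x, u, w
typing: ill-typed: an application expects C -> B but receives C -> C -> B
ordered: ✗, a type mismatch blocks all five
linear: ✗, the type mismatch rejects it
affine: ✗, not simply typable
relevant: ✗, fails simple typing
unrestricted: ✗, a type mismatch blocks all five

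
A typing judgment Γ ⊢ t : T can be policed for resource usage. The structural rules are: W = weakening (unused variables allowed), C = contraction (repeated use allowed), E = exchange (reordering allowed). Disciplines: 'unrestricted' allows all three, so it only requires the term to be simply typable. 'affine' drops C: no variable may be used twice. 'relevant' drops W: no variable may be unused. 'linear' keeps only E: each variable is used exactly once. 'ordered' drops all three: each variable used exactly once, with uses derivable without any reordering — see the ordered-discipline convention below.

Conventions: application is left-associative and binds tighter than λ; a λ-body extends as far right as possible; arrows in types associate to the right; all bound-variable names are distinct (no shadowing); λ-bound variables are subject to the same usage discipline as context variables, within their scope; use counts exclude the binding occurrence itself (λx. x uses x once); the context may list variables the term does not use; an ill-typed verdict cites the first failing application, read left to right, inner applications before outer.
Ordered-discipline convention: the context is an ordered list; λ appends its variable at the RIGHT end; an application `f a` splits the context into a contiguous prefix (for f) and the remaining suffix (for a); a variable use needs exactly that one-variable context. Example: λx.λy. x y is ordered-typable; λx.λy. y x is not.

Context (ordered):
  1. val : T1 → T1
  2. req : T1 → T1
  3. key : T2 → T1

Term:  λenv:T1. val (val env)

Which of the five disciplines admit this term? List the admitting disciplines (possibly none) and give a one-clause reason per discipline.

admitted in: unrestricted
variable uses: val=2; req=0; key=0; env (λ-bound)=1
uses in reading order: val, val, env
typing: the term checks, with type T1 → T1
ordered: ✗ — uses contraction: val ×2; req, key left unused
linear: ✗ — uses contraction: val ×2; req, key left unused
affine: ✗ — uses contraction: val ×2
relevant: ✗ — req, key left unused
unrestricted: ✓ — type-checks (T1 → T1) and nothing is barred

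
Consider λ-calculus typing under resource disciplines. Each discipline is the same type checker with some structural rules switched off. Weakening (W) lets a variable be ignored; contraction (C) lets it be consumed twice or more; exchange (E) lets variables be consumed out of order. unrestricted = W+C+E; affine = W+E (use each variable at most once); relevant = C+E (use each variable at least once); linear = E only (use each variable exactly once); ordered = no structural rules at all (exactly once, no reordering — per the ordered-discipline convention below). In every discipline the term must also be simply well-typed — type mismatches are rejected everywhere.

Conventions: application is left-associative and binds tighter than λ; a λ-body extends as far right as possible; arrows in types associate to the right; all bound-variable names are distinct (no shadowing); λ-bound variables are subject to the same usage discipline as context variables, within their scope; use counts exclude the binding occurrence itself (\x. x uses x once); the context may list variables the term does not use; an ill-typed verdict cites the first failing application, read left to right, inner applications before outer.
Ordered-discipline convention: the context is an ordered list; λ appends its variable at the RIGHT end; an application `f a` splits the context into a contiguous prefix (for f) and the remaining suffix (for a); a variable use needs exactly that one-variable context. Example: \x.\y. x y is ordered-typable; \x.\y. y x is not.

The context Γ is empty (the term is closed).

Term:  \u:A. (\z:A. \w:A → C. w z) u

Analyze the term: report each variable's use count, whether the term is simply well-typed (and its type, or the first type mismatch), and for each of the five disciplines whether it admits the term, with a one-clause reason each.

use counts: u (λ-bound): 1; z (λ-bound): 1; w (λ-bound): 1
order of uses: w, z, u
typing: well-typed — term : A → (A → C) → C
ordered: ✗ — use order w, z, u needs exchange
linear: ✓ — single use per variable (u, z, w)
affine: ✓ — no duplicate uses among u, z, w
relevant: ✓ — none of u, z, w goes unused
unrestricted: ✓ — typability at A → (A → C) → C is all that's needed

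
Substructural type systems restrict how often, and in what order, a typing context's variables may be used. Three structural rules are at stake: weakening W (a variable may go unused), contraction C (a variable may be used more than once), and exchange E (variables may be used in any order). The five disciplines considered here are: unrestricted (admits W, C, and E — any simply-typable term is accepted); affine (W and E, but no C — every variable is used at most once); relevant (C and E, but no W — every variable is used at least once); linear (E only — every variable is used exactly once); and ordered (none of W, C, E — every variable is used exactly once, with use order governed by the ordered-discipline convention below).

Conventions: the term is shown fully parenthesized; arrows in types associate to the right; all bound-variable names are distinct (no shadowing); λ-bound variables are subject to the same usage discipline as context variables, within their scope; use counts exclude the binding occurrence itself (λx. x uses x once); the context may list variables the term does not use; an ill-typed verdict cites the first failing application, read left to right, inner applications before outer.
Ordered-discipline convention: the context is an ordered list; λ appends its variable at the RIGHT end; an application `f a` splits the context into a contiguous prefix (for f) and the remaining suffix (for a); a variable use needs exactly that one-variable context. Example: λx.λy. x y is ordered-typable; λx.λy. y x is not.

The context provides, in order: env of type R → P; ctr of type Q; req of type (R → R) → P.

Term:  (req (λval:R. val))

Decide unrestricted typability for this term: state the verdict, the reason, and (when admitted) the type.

yes — well-typed at P; no restrictions here; term : P
variable uses: env: 0, ctr: 0, req: 1, val (λ-bound): 1
left-to-right use order: req, val
typing: the term checks, with type P
across the five disciplines: ordered ✗; linear ✗; affine ✓; relevant ✗; unrestricted ✓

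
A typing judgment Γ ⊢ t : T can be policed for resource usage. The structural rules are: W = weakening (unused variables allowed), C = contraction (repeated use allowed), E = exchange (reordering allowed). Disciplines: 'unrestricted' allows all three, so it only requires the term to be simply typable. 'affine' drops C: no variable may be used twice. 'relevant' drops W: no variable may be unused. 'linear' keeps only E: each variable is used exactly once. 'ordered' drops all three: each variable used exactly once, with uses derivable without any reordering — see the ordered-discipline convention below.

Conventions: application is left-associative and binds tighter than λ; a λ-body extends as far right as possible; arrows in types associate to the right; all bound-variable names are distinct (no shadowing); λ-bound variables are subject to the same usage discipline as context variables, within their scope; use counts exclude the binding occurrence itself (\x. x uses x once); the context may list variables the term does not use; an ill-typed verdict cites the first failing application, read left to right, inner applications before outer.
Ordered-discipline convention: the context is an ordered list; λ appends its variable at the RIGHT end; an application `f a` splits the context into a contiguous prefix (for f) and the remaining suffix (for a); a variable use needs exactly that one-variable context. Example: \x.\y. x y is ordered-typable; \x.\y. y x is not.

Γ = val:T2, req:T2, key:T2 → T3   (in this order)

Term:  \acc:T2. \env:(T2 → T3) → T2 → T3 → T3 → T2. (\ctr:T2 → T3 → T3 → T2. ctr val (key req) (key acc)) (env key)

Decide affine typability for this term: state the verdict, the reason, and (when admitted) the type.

no — repeated use of key ×3
usage: val: 1×; req: 1×; key: 3×; acc (λ-bound): 1×; env (λ-bound): 1×; ctr (λ-bound): 1×
order of uses: ctr, val, key, req, key, acc, env, key
typing: the term checks, with type T2 → ((T2 → T3) → T2 → T3 → T3 → T2) → T2
summary: ordered ✗ | linear ✗ | affine ✗ | relevant ✓ | unrestricted ✓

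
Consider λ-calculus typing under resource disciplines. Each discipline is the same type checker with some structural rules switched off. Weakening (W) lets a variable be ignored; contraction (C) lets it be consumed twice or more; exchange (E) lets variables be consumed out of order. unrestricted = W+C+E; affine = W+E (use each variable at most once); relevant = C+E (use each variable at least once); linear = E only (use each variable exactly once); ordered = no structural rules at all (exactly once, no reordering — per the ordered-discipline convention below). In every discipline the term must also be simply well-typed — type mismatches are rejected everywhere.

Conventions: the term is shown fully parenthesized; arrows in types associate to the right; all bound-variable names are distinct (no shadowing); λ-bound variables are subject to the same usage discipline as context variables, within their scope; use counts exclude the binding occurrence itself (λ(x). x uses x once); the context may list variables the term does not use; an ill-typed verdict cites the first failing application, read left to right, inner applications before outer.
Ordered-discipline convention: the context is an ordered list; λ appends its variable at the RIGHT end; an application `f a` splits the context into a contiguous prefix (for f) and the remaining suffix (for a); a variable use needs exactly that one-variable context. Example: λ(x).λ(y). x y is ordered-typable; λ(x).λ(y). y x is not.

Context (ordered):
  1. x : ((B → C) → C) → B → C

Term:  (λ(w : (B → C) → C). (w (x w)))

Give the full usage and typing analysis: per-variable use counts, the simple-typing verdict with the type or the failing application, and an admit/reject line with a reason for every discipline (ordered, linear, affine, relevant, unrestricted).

counts: x: 1×; w (λ-bound): 2×
uses in reading order: w, x, w
typing: well-typed — term : ((B → C) → C) → C
ordered: ✗ — needs contraction — w ×2
linear: ✗ — needs contraction — w ×2
affine: ✗ — needs contraction — w ×2
relevant: ✓ — every one of x, w appears
unrestricted: ✓ — type-checks (((B → C) → C) → C) and nothing is barred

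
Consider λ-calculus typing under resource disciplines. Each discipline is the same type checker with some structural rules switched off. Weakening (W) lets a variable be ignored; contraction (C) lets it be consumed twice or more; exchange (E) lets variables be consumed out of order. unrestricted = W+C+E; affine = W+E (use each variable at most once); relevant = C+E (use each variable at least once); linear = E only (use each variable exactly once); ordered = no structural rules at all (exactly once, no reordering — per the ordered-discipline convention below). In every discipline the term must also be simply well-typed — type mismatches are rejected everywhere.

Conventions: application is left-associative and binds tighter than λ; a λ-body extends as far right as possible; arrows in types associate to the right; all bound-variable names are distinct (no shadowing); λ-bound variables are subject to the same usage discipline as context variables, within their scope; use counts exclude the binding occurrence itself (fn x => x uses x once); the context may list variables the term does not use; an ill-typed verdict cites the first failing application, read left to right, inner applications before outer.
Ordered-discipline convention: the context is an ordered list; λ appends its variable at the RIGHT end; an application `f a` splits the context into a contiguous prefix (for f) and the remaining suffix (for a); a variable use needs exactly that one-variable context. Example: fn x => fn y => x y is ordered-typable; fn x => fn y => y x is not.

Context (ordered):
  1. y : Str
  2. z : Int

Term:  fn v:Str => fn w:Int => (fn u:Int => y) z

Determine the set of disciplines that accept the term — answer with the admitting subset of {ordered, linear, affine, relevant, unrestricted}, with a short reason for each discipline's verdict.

accepted by: affine, unrestricted
variable uses: y: 1; z: 1; v (bound): 0; w (bound): 0; u (bound): 0
left-to-right use order: y, z
typing: the term checks, with type Str → Int → Str
ordered: ✗ — v, w, u left unused
linear: ✗ — v, w, u left unused
affine: ✓ — at most one use each (y, z, v, w, u)
relevant: ✗ — v, w, u left unused
unrestricted: ✓ — typability at Str → Int → Str is all that's needed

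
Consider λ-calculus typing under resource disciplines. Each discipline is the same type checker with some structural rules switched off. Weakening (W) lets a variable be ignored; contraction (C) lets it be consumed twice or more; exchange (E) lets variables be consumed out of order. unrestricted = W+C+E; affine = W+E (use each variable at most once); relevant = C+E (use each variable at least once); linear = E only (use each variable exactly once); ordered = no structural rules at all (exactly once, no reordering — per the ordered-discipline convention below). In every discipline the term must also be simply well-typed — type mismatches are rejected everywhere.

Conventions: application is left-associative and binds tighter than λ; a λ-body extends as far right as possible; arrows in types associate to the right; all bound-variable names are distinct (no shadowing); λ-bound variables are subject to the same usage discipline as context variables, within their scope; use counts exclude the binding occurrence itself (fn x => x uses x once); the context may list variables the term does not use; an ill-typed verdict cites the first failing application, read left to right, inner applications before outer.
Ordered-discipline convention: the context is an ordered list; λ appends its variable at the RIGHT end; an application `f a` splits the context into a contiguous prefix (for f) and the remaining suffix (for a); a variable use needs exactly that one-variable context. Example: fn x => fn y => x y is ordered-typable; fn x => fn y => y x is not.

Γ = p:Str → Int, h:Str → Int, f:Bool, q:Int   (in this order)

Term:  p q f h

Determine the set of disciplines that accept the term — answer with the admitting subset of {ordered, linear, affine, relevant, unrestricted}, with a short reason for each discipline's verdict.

admitted by: none
counts: p: 1, h: 1, f: 1, q: 1
use order (left to right): p, q, f, h
typing: ill-typed: an argument Int mismatches the expected Str
ordered: ✗ — not simply typable
linear: ✗ — fails simple typing
affine: ✗ — a type mismatch blocks all five
relevant: ✗ — the type mismatch rejects it
unrestricted: ✗ — not simply typable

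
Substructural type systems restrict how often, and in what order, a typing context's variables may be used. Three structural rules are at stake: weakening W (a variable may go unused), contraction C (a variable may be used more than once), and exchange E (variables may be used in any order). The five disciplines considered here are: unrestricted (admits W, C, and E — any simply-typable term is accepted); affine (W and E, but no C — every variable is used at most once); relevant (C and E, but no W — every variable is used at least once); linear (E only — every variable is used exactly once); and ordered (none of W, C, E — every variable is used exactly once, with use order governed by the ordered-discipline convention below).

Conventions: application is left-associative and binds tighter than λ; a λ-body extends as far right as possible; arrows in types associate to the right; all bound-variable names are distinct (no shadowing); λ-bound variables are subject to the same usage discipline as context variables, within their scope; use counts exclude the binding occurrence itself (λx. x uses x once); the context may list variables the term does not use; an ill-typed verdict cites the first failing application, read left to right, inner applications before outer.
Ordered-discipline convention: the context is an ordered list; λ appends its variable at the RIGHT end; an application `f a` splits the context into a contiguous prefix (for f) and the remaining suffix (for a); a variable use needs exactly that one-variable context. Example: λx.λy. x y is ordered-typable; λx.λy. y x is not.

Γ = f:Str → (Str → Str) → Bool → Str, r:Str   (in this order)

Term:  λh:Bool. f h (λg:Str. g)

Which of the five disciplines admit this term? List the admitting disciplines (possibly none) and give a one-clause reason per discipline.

admitted in: none
counts: f ×1, r ×0, h (λ-bound) ×1, g (λ-bound) ×1
order of uses: f, h, g
typing: ill-typed: argument of type Bool where Str is required
ordered ✗ (fails simple typing)
linear ✗ (a type mismatch blocks all five)
affine ✗ (the type mismatch rejects it)
relevant ✗ (not simply typable)
unrestricted ✗ (fails simple typing)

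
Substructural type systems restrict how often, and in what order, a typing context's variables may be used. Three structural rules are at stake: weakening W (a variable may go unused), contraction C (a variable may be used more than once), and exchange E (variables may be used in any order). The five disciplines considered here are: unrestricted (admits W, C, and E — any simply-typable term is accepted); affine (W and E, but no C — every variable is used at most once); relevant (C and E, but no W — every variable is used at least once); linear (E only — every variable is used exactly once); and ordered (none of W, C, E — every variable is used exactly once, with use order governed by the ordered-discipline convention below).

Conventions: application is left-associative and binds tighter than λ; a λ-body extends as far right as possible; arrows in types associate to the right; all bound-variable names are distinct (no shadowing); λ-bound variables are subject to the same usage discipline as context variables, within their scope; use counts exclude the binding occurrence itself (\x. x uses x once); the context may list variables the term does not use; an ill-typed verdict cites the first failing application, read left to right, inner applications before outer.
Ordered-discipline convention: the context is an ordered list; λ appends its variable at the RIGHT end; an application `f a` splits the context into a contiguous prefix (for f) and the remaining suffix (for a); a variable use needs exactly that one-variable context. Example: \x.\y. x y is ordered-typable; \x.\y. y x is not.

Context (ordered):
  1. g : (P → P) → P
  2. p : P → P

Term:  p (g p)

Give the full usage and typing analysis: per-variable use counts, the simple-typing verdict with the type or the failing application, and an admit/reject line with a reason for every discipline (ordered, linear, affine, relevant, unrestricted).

variable uses: g: 1×, p: 2×
order of uses: p, g, p
typing: well-typed at P
ordered: ✗, repeated use of p ×2
linear: ✗, repeated use of p ×2
affine: ✗, repeated use of p ×2
relevant: ✓, g, p: all used, weakening unneeded
unrestricted: ✓, type-checks (P) and nothing is barred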